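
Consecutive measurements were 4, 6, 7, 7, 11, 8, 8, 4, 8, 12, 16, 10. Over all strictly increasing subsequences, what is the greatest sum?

56

Let S[i] be the best sum of a strictly increasing subsequence ending at i:
i:      1  2  3  4  5  6  7  8  9 10 11 12
a[i]:   4  6  7  7 11  8  8  4  8 12 16 10
S:      4 10 17 17 28 25 25  4 25 40 56 35
Maximum is 56 (e.g. 4 + 6 + 7 + 11 + 12 + 16).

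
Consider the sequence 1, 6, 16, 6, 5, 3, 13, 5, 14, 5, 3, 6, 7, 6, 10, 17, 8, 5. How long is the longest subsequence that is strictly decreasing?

5

Negate each value so 'decreasing' becomes 'increasing', then run patience tails on the negated sequence:
-1 → extends → [-1]
-6 → replaces -1 → [-6]
-16 → replaces -6 → [-16]
-6 → extends → [-16, -6]
-5 → extends → [-16, -6, -5]
-3 → extends → [-16, -6, -5, -3]
-13 → replaces -6 → [-16, -13, -5, -3]
-5 → already a tail → [-16, -13, -5, -3]
-14 → replaces -13 → [-16, -14, -5, -3]
-5 → already a tail → [-16, -14, -5, -3]
-3 → already a tail → [-16, -14, -5, -3]
-6 → replaces -5 → [-16, -14, -6, -3]
-7 → replaces -6 → [-16, -14, -7, -3]
-6 → replaces -3 → [-16, -14, -7, -6]
-10 → replaces -7 → [-16, -14, -10, -6]
-17 → replaces -16 → [-17, -14, -10, -6]
-8 → replaces -6 → [-17, -14, -10, -8]
-5 → extends → [-17, -14, -10, -8, -5]
Five tails, so the longest strictly decreasing subsequence of the original has length 5.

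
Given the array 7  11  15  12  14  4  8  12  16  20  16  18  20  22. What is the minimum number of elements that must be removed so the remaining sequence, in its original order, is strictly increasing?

6

Fewest deletions = n − (longest strictly increasing subsequence).
i:      1  2  3  4  5  6  7  8  9 10 11 12 13 14
a[i]:   7 11 15 12 14  4  8 12 16 20 16 18 20 22
dp:     1  2  3  3  4  1  2  3  5  6  5  6  7  8
max dp = 8, so deletions = 14 − 8 = 6.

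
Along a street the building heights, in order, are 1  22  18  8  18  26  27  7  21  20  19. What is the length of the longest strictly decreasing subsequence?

4

Negate each value so 'decreasing' becomes 'increasing', then run patience tails on the negated sequence:
-1 → extends → [-1]
-22 → replaces -1 → [-22]
-18 → extends → [-22, -18]
-8 → extends → [-22, -18, -8]
-18 → already a tail → [-22, -18, -8]
-26 → replaces -22 → [-26, -18, -8]
-27 → replaces -26 → [-27, -18, -8]
-7 → extends → [-27, -18, -8, -7]
-21 → replaces -18 → [-27, -21, -8, -7]
-20 → replaces -8 → [-27, -21, -20, -7]
-19 → replaces -7 → [-27, -21, -20, -19]
Four tails, so the longest strictly decreasing subsequence of the original has length 4.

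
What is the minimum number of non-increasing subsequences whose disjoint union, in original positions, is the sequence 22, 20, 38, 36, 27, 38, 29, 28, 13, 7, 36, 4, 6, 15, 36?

Place each on the leftmost legal pile:
22 → new pile 1 (tops now [22])
20 → pile 1 (tops now [20])
38 → new pile 2 (tops now [20, 38])
36 → pile 2 (tops now [20, 36])
27 → pile 2 (tops now [20, 27])
38 → new pile 3 (tops now [20, 27, 38])
29 → pile 3 (tops now [20, 27, 29])
28 → pile 3 (tops now [20, 27, 28])
13 → pile 1 (tops now [13, 27, 28])
7 → pile 1 (tops now [7, 27, 28])
36 → new pile 4 (tops now [7, 27, 28, 36])
4 → pile 1 (tops now [4, 27, 28, 36])
6 → pile 2 (tops now [4, 6, 28, 36])
15 → pile 3 (tops now [4, 6, 15, 36])
36 → pile 4 (tops now [4, 6, 15, 36])
Four piles.

4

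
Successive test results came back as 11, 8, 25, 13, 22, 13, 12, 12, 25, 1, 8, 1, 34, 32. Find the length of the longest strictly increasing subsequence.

5

Let dp[i] be the length of the longest such subsequence ending at index i:
i:      1  2  3  4  5  6  7  8  9 10 11 12 13 14
a[i]:  11  8 25 13 22 13 12 12 25  1  8  1 34 32
dp:     1  1  2  2  3  2  2  2  4  1  2  1  5  5
Maximum dp value is 5.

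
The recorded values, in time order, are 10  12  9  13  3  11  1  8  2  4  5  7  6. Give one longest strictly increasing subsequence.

Patience tails give the LIS length; then backtrack through the dp parents:
10 → extends → [10]
12 → extends → [10, 12]
9 → replaces 10 → [9, 12]
13 → extends → [9, 12, 13]
3 → replaces 9 → [3, 12, 13]
11 → replaces 12 → [3, 11, 13]
1 → replaces 3 → [1, 11, 13]
8 → replaces 11 → [1, 8, 13]
2 → replaces 8 → [1, 2, 13]
4 → replaces 13 → [1, 2, 4]
5 → extends → [1, 2, 4, 5]
7 → extends → [1, 2, 4, 5, 7]
6 → replaces 7 → [1, 2, 4, 5, 6]
Length 5; one witness is 1, 2, 4, 5, 7.

1, 2, 4, 5, 7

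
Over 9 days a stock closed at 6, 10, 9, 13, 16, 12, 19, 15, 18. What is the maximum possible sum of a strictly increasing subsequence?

Let S[i] be the best sum of a strictly increasing subsequence ending at i:
i:      1  2  3  4  5  6  7  8  9
a[i]:   6 10  9 13 16 12 19 15 18
S:      6 16 15 29 45 28 64 44 63
Maximum is 64 (e.g. 6 + 10 + 13 + 16 + 19).

64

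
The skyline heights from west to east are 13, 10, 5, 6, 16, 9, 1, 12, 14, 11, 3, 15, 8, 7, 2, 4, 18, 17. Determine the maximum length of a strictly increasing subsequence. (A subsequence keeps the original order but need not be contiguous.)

7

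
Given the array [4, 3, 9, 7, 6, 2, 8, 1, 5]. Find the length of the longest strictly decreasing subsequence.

5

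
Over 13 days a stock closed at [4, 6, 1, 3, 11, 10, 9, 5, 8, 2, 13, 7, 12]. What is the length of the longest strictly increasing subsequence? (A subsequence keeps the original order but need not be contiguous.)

Track the smallest tail for each achievable length (strict):
4 → extends → [4]
6 → extends → [4, 6]
1 → replaces 4 → [1, 6]
3 → replaces 6 → [1, 3]
11 → extends → [1, 3, 11]
10 → replaces 11 → [1, 3, 10]
9 → replaces 10 → [1, 3, 9]
5 → replaces 9 → [1, 3, 5]
8 → extends → [1, 3, 5, 8]
2 → replaces 3 → [1, 2, 5, 8]
13 → extends → [1, 2, 5, 8, 13]
7 → replaces 8 → [1, 2, 5, 7, 13]
12 → replaces 13 → [1, 2, 5, 7, 12]
Five tails, so the longest strictly increasing subsequence has length 5 (e.g. 1, 3, 5, 8, 13).

5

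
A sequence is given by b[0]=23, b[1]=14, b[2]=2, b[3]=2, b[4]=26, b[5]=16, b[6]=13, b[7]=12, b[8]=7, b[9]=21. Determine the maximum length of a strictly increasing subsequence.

3

Track the smallest tail for each achievable length (strict):
23 → extends → [23]
14 → replaces 23 → [14]
2 → replaces 14 → [2]
2 → already a tail → [2]
26 → extends → [2, 26]
16 → replaces 26 → [2, 16]
13 → replaces 16 → [2, 13]
12 → replaces 13 → [2, 12]
7 → replaces 12 → [2, 7]
21 → extends → [2, 7, 21]
Three tails, so the longest strictly increasing subsequence has length 3 (e.g. 14, 16, 21).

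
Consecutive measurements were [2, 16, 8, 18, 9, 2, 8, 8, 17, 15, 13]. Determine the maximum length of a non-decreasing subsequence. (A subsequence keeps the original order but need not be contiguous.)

5

Track the smallest tail for each achievable length (allowing ties):
2 → extends → [2]
16 → extends → [2, 16]
8 → replaces 16 → [2, 8]
18 → extends → [2, 8, 18]
9 → replaces 18 → [2, 8, 9]
2 → replaces 8 → [2, 2, 9]
8 → replaces 9 → [2, 2, 8]
8 → extends → [2, 2, 8, 8]
17 → extends → [2, 2, 8, 8, 17]
15 → replaces 17 → [2, 2, 8, 8, 15]
13 → replaces 15 → [2, 2, 8, 8, 13]
Five tails, so the longest non-decreasing subsequence has length 5 (e.g. 2, 8, 8, 8, 17).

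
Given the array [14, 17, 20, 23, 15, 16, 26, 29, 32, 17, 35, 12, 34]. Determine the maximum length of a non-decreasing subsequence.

8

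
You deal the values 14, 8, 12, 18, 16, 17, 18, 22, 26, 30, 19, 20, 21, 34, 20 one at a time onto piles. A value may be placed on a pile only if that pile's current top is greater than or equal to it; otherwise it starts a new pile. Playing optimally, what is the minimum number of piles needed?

Place each on the leftmost legal pile:
14 → new pile 1 (tops now [14])
8 → pile 1 (tops now [8])
12 → new pile 2 (tops now [8, 12])
18 → new pile 3 (tops now [8, 12, 18])
16 → pile 3 (tops now [8, 12, 16])
17 → new pile 4 (tops now [8, 12, 16, 17])
18 → new pile 5 (tops now [8, 12, 16, 17, 18])
22 → new pile 6 (tops now [8, 12, 16, 17, 18, 22])
26 → new pile 7 (tops now [8, 12, 16, 17, 18, 22, 26])
30 → new pile 8 (tops now [8, 12, 16, 17, 18, 22, 26, 30])
19 → pile 6 (tops now [8, 12, 16, 17, 18, 19, 26, 30])
20 → pile 7 (tops now [8, 12, 16, 17, 18, 19, 20, 30])
21 → pile 8 (tops now [8, 12, 16, 17, 18, 19, 20, 21])
34 → new pile 9 (tops now [8, 12, 16, 17, 18, 19, 20, 21, 34])
20 → pile 7 (tops now [8, 12, 16, 17, 18, 19, 20, 21, 34])
Nine piles.

9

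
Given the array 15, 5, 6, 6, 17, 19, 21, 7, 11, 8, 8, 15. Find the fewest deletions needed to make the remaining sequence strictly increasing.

Fewest deletions = n − (longest strictly increasing subsequence).
i:      1  2  3  4  5  6  7  8  9 10 11 12
a[i]:  15  5  6  6 17 19 21  7 11  8  8 15
dp:     1  1  2  2  3  4  5  3  4  4  4  5
max dp = 5, so deletions = 12 − 5 = 7.

7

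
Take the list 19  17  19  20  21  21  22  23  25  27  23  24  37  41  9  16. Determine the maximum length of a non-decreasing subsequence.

11

Let dp[i] be the length of the longest such subsequence ending at index i:
i:      1  2  3  4  5  6  7  8  9 10 11 12 13 14 15 16
a[i]:  19 17 19 20 21 21 22 23 25 27 23 24 37 41  9 16
dp:     1  1  2  3  4  5  6  7  8  9  8  9 10 11  1  2
Maximum dp value is 11.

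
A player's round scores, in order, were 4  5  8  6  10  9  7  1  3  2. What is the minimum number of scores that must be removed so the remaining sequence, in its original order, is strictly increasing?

6

Fewest deletions = n − (longest strictly increasing subsequence).
i:      1  2  3  4  5  6  7  8  9 10
a[i]:   4  5  8  6 10  9  7  1  3  2
dp:     1  2  3  3  4  4  4  1  2  2
max dp = 4, so deletions = 10 − 4 = 6.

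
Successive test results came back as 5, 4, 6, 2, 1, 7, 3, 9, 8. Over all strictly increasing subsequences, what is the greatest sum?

27

Let S[i] be the best sum of a strictly increasing subsequence ending at i:
i:      1  2  3  4  5  6  7  8  9
a[i]:   5  4  6  2  1  7  3  9  8
S:      5  4 11  2  1 18  5 27 26
Maximum is 27 (e.g. 5 + 6 + 7 + 9).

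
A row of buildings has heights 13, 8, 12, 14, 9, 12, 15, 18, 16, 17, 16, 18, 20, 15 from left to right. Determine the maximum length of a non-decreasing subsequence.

Track the smallest tail for each achievable length (allowing ties):
13 → extends → [13]
8 → replaces 13 → [8]
12 → extends → [8, 12]
14 → extends → [8, 12, 14]
9 → replaces 12 → [8, 9, 14]
12 → replaces 14 → [8, 9, 12]
15 → extends → [8, 9, 12, 15]
18 → extends → [8, 9, 12, 15, 18]
16 → replaces 18 → [8, 9, 12, 15, 16]
17 → extends → [8, 9, 12, 15, 16, 17]
16 → replaces 17 → [8, 9, 12, 15, 16, 16]
18 → extends → [8, 9, 12, 15, 16, 16, 18]
20 → extends → [8, 9, 12, 15, 16, 16, 18, 20]
15 → replaces 16 → [8, 9, 12, 15, 15, 16, 18, 20]
Eight tails, so the longest non-decreasing subsequence has length 8 (e.g. 8, 12, 14, 15, 16, 17, 18, 20).

8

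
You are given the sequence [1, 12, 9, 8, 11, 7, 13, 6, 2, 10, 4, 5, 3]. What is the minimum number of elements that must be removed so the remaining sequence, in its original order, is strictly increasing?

Fewest deletions = n − (longest strictly increasing subsequence).
i:      1  2  3  4  5  6  7  8  9 10 11 12 13
a[i]:   1 12  9  8 11  7 13  6  2 10  4  5  3
dp:     1  2  2  2  3  2  4  2  2  3  3  4  3
max dp = 4, so deletions = 13 − 4 = 9.

9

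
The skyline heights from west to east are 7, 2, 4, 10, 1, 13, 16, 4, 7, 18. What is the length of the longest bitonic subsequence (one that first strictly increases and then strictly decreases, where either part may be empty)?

6

inc[i] = longest strictly increasing subsequence ending at i; dec[i] = longest strictly decreasing subsequence starting at i:
i:      1  2  3  4  5  6  7  8  9 10
a[i]:   7  2  4 10  1 13 16  4  7 18
inc:    1  1  2  3  1  4  5  2  3  6
dec:    3  2  2  2  1  2  2  1  1  1
Best peak at i=7 (value 16): inc=5, dec=2, length 5+2−1 = 6.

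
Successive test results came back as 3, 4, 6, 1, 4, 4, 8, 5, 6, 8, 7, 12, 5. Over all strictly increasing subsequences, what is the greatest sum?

Let S[i] be the best sum of a strictly increasing subsequence ending at i:
i:      1  2  3  4  5  6  7  8  9 10 11 12 13
a[i]:   3  4  6  1  4  4  8  5  6  8  7 12  5
S:      3  7 13  1  7  7 21 12 18 26 25 38 12
Maximum is 38 (e.g. 3 + 4 + 5 + 6 + 8 + 12).

38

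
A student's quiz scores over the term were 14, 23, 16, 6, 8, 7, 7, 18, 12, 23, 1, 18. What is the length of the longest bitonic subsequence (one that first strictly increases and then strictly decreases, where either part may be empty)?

6

inc[i] = longest strictly increasing subsequence ending at i; dec[i] = longest strictly decreasing subsequence starting at i:
i:      1  2  3  4  5  6  7  8  9 10 11 12
a[i]:  14 23 16  6  8  7  7 18 12 23  1 18
inc:    1  2  2  1  2  2  2  3  3  4  1  4
dec:    4  5  4  2  3  2  2  3  2  2  1  1
Best peak at i=2 (value 23): inc=2, dec=5, length 2+5−1 = 6.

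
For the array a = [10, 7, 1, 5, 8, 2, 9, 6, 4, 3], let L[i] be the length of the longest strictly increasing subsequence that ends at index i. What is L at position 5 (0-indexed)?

2

dp[i] = 1 + max{dp[j] : j<i, a[j]<a[i]} (or 1 if no such j):
i:      0  1  2  3  4  5  6  7  8  9
a[i]:  10  7  1  5  8  2  9  6  4  3
dp:     1  1  1  2  3  2  4  3  3  3
At index 5 the value is 2.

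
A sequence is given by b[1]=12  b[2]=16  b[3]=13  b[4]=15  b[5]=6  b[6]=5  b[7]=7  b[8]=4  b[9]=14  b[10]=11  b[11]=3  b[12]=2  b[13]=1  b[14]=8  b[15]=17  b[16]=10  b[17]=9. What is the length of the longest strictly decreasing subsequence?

Let dp[i] be the longest strictly decreasing subsequence ending at i:
i:      1  2  3  4  5  6  7  8  9 10 11 12 13 14 15 16 17
b[i]:  12 16 13 15  6  5  7  4 14 11  3  2  1  8 17 10  9
dp:     1  1  2  2  3  4  3  5  3  4  6  7  8  5  1  5  6
Maximum is 8.

8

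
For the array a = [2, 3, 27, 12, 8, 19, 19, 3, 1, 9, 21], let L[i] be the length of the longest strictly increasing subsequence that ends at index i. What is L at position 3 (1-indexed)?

3

dp[i] = 1 + max{dp[j] : j<i, a[j]<a[i]} (or 1 if no such j):
i:      1  2  3  4  5  6  7  8  9 10 11
a[i]:   2  3 27 12  8 19 19  3  1  9 21
dp:     1  2  3  3  3  4  4  2  1  4  5
At index 3 the value is 3.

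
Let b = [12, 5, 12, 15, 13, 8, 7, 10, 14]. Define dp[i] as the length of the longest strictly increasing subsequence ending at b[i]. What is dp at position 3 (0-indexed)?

3

dp[i] = 1 + max{dp[j] : j<i, b[j]<b[i]} (or 1 if no such j):
i:      0  1  2  3  4  5  6  7  8
b[i]:  12  5 12 15 13  8  7 10 14
dp:     1  1  2  3  3  2  2  3  4
At index 3 the value is 3.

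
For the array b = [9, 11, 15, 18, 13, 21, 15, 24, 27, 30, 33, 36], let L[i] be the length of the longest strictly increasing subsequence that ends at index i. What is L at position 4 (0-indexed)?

3

dp[i] = 1 + max{dp[j] : j<i, b[j]<b[i]} (or 1 if no such j):
i:      0  1  2  3  4  5  6  7  8  9 10 11
b[i]:   9 11 15 18 13 21 15 24 27 30 33 36
dp:     1  2  3  4  3  5  4  6  7  8  9 10
At index 4 the value is 3.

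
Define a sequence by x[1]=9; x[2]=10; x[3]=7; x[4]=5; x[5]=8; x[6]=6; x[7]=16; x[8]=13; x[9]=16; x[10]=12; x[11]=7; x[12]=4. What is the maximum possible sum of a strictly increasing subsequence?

48

Let S[i] be the best sum of a strictly increasing subsequence ending at i:
i:      1  2  3  4  5  6  7  8  9 10 11 12
x[i]:   9 10  7  5  8  6 16 13 16 12  7  4
S:      9 19  7  5 15 11 35 32 48 31 18  4
Maximum is 48 (e.g. 9 + 10 + 13 + 16).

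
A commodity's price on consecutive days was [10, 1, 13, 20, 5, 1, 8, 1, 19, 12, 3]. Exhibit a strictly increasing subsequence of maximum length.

Patience tails give the LIS length; then backtrack through the dp parents:
10 → extends → [10]
1 → replaces 10 → [1]
13 → extends → [1, 13]
20 → extends → [1, 13, 20]
5 → replaces 13 → [1, 5, 20]
1 → already a tail → [1, 5, 20]
8 → replaces 20 → [1, 5, 8]
1 → already a tail → [1, 5, 8]
19 → extends → [1, 5, 8, 19]
12 → replaces 19 → [1, 5, 8, 12]
3 → replaces 5 → [1, 3, 8, 12]
Length 4; one witness is 1, 5, 8, 19.

1, 5, 8, 19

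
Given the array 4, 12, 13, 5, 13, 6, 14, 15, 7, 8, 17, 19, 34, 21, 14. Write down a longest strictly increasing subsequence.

4, 12, 13, 14, 15, 17, 19, 34

Patience tails give the LIS length; then backtrack through the dp parents:
4 → extends → [4]
12 → extends → [4, 12]
13 → extends → [4, 12, 13]
5 → replaces 12 → [4, 5, 13]
13 → already a tail → [4, 5, 13]
6 → replaces 13 → [4, 5, 6]
14 → extends → [4, 5, 6, 14]
15 → extends → [4, 5, 6, 14, 15]
7 → replaces 14 → [4, 5, 6, 7, 15]
8 → replaces 15 → [4, 5, 6, 7, 8]
17 → extends → [4, 5, 6, 7, 8, 17]
19 → extends → [4, 5, 6, 7, 8, 17, 19]
34 → extends → [4, 5, 6, 7, 8, 17, 19, 34]
21 → replaces 34 → [4, 5, 6, 7, 8, 17, 19, 21]
14 → replaces 17 → [4, 5, 6, 7, 8, 14, 19, 21]
Length 8; one witness is 4, 12, 13, 14, 15, 17, 19, 34.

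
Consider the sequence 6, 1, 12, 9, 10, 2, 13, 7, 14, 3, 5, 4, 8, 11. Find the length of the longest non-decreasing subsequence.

6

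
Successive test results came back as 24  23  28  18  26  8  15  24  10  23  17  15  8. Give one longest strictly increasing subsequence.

Patience tails give the LIS length; then backtrack through the dp parents:
24 → extends → [24]
23 → replaces 24 → [23]
28 → extends → [23, 28]
18 → replaces 23 → [18, 28]
26 → replaces 28 → [18, 26]
8 → replaces 18 → [8, 26]
15 → replaces 26 → [8, 15]
24 → extends → [8, 15, 24]
10 → replaces 15 → [8, 10, 24]
23 → replaces 24 → [8, 10, 23]
17 → replaces 23 → [8, 10, 17]
15 → replaces 17 → [8, 10, 15]
8 → already a tail → [8, 10, 15]
Length 3; one witness is 8, 15, 24.

8, 15, 24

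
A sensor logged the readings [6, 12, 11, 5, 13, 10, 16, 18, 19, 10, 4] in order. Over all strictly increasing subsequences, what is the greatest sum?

Let S[i] be the best sum of a strictly increasing subsequence ending at i:
i:      1  2  3  4  5  6  7  8  9 10 11
a[i]:   6 12 11  5 13 10 16 18 19 10  4
S:      6 18 17  5 31 16 47 65 84 16  4
Maximum is 84 (e.g. 6 + 12 + 13 + 16 + 18 + 19).

84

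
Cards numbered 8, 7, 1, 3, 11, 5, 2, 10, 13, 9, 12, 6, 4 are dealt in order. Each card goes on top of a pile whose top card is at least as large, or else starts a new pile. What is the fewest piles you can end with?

Place each on the leftmost legal pile:
8 → new pile 1 (tops now [8])
7 → pile 1 (tops now [7])
1 → pile 1 (tops now [1])
3 → new pile 2 (tops now [1, 3])
11 → new pile 3 (tops now [1, 3, 11])
5 → pile 3 (tops now [1, 3, 5])
2 → pile 2 (tops now [1, 2, 5])
10 → new pile 4 (tops now [1, 2, 5, 10])
13 → new pile 5 (tops now [1, 2, 5, 10, 13])
9 → pile 4 (tops now [1, 2, 5, 9, 13])
12 → pile 5 (tops now [1, 2, 5, 9, 12])
6 → pile 4 (tops now [1, 2, 5, 6, 12])
4 → pile 3 (tops now [1, 2, 4, 6, 12])
Five piles.

5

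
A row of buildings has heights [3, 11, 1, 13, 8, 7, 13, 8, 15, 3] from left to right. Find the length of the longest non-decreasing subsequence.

Track the smallest tail for each achievable length (allowing ties):
3 → extends → [3]
11 → extends → [3, 11]
1 → replaces 3 → [1, 11]
13 → extends → [1, 11, 13]
8 → replaces 11 → [1, 8, 13]
7 → replaces 8 → [1, 7, 13]
13 → extends → [1, 7, 13, 13]
8 → replaces 13 → [1, 7, 8, 13]
15 → extends → [1, 7, 8, 13, 15]
3 → replaces 7 → [1, 3, 8, 13, 15]
Five tails, so the longest non-decreasing subsequence has length 5 (e.g. 3, 11, 13, 13, 15).

5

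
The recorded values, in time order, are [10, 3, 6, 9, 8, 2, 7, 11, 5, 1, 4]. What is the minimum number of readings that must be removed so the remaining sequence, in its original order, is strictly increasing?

Fewest deletions = n − (longest strictly increasing subsequence).
Patience tails:
10 → extends → [10]
3 → replaces 10 → [3]
6 → extends → [3, 6]
9 → extends → [3, 6, 9]
8 → replaces 9 → [3, 6, 8]
2 → replaces 3 → [2, 6, 8]
7 → replaces 8 → [2, 6, 7]
11 → extends → [2, 6, 7, 11]
5 → replaces 6 → [2, 5, 7, 11]
1 → replaces 2 → [1, 5, 7, 11]
4 → replaces 5 → [1, 4, 7, 11]
Longest strictly increasing subsequence has length 4, so deletions = 11 − 4 = 7.

7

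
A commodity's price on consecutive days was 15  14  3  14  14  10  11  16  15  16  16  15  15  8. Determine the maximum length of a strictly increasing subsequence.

Let dp[i] be the length of the longest such subsequence ending at index i:
i:      1  2  3  4  5  6  7  8  9 10 11 12 13 14
a[i]:  15 14  3 14 14 10 11 16 15 16 16 15 15  8
dp:     1  1  1  2  2  2  3  4  4  5  5  4  4  2
Maximum dp value is 5.

5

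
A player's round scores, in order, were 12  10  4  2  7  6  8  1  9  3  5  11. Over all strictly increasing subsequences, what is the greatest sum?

Let S[i] be the best sum of a strictly increasing subsequence ending at i:
i:      1  2  3  4  5  6  7  8  9 10 11 12
a[i]:  12 10  4  2  7  6  8  1  9  3  5 11
S:     12 10  4  2 11 10 19  1 28  5 10 39
Maximum is 39 (e.g. 4 + 7 + 8 + 9 + 11).

39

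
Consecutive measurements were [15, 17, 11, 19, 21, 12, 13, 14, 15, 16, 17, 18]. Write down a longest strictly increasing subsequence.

Patience tails give the LIS length; then backtrack through the dp parents:
15 → extends → [15]
17 → extends → [15, 17]
11 → replaces 15 → [11, 17]
19 → extends → [11, 17, 19]
21 → extends → [11, 17, 19, 21]
12 → replaces 17 → [11, 12, 19, 21]
13 → replaces 19 → [11, 12, 13, 21]
14 → replaces 21 → [11, 12, 13, 14]
15 → extends → [11, 12, 13, 14, 15]
16 → extends → [11, 12, 13, 14, 15, 16]
17 → extends → [11, 12, 13, 14, 15, 16, 17]
18 → extends → [11, 12, 13, 14, 15, 16, 17, 18]
Length 8; one witness is 11, 12, 13, 14, 15, 16, 17, 18.

11, 12, 13, 14, 15, 16, 17, 18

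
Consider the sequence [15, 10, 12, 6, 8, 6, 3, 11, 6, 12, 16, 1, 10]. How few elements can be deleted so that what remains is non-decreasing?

8

Fewest deletions = n − (longest non-decreasing subsequence).
i:      1  2  3  4  5  6  7  8  9 10 11 12 13
a[i]:  15 10 12  6  8  6  3 11  6 12 16  1 10
dp:     1  1  2  1  2  2  1  3  3  4  5  1  4
max dp = 5, so deletions = 13 − 5 = 8.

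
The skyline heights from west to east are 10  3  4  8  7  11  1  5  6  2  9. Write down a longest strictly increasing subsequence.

3, 4, 5, 6, 9

Patience tails give the LIS length; then backtrack through the dp parents:
10 → extends → [10]
3 → replaces 10 → [3]
4 → extends → [3, 4]
8 → extends → [3, 4, 8]
7 → replaces 8 → [3, 4, 7]
11 → extends → [3, 4, 7, 11]
1 → replaces 3 → [1, 4, 7, 11]
5 → replaces 7 → [1, 4, 5, 11]
6 → replaces 11 → [1, 4, 5, 6]
2 → replaces 4 → [1, 2, 5, 6]
9 → extends → [1, 2, 5, 6, 9]
Length 5; one witness is 3, 4, 5, 6, 9.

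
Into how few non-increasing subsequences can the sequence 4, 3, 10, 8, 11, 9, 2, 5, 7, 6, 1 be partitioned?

3

Place each on the leftmost legal pile:
4 → new pile 1 (tops now [4])
3 → pile 1 (tops now [3])
10 → new pile 2 (tops now [3, 10])
8 → pile 2 (tops now [3, 8])
11 → new pile 3 (tops now [3, 8, 11])
9 → pile 3 (tops now [3, 8, 9])
2 → pile 1 (tops now [2, 8, 9])
5 → pile 2 (tops now [2, 5, 9])
7 → pile 3 (tops now [2, 5, 7])
6 → pile 3 (tops now [2, 5, 6])
1 → pile 1 (tops now [1, 5, 6])
Three piles.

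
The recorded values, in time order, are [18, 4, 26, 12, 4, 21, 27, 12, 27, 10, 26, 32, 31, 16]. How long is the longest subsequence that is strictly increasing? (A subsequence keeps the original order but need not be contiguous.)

5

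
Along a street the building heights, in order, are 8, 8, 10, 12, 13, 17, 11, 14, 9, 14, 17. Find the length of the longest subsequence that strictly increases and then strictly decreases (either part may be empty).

7

inc[i] = longest strictly increasing subsequence ending at i; dec[i] = longest strictly decreasing subsequence starting at i:
i:      1  2  3  4  5  6  7  8  9 10 11
a[i]:   8  8 10 12 13 17 11 14  9 14 17
inc:    1  1  2  3  4  5  3  5  2  5  6
dec:    1  1  2  3  3  3  2  2  1  1  1
Best peak at i=6 (value 17): inc=5, dec=3, length 5+3−1 = 7.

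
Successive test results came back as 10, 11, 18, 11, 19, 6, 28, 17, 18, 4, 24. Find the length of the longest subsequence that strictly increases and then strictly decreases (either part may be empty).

7

inc[i] = longest strictly increasing subsequence ending at i; dec[i] = longest strictly decreasing subsequence starting at i:
i:      1  2  3  4  5  6  7  8  9 10 11
a[i]:  10 11 18 11 19  6 28 17 18  4 24
inc:    1  2  3  2  4  1  5  3  4  1  5
dec:    3  3  4  3  3  2  3  2  2  1  1
Best peak at i=7 (value 28): inc=5, dec=3, length 5+3−1 = 7.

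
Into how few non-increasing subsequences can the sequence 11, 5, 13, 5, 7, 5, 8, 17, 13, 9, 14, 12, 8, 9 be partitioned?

5

The minimum number of non-increasing subsequences covering a sequence equals the length of its longest strictly increasing subsequence.
LIS length is 5 (e.g. 5, 7, 8, 13, 14), so 5 piles are needed.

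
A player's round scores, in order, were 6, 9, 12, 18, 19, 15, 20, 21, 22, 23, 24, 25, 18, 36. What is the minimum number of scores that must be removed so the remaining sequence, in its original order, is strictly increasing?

Fewest deletions = n − (longest strictly increasing subsequence).
i:      1  2  3  4  5  6  7  8  9 10 11 12 13 14
a[i]:   6  9 12 18 19 15 20 21 22 23 24 25 18 36
dp:     1  2  3  4  5  4  6  7  8  9 10 11  5 12
max dp = 12, so deletions = 14 − 12 = 2.

2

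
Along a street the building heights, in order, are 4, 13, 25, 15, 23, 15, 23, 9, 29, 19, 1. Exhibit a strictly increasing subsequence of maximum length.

4, 13, 15, 23, 29

Patience tails give the LIS length; then backtrack through the dp parents:
4 → extends → [4]
13 → extends → [4, 13]
25 → extends → [4, 13, 25]
15 → replaces 25 → [4, 13, 15]
23 → extends → [4, 13, 15, 23]
15 → already a tail → [4, 13, 15, 23]
23 → already a tail → [4, 13, 15, 23]
9 → replaces 13 → [4, 9, 15, 23]
29 → extends → [4, 9, 15, 23, 29]
19 → replaces 23 → [4, 9, 15, 19, 29]
1 → replaces 4 → [1, 9, 15, 19, 29]
Length 5; one witness is 4, 13, 15, 23, 29.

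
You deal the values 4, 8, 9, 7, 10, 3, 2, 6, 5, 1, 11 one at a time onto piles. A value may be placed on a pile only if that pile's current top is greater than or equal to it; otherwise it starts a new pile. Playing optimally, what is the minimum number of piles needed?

5

Place each on the leftmost legal pile:
4 → new pile 1 (tops now [4])
8 → new pile 2 (tops now [4, 8])
9 → new pile 3 (tops now [4, 8, 9])
7 → pile 2 (tops now [4, 7, 9])
10 → new pile 4 (tops now [4, 7, 9, 10])
3 → pile 1 (tops now [3, 7, 9, 10])
2 → pile 1 (tops now [2, 7, 9, 10])
6 → pile 2 (tops now [2, 6, 9, 10])
5 → pile 2 (tops now [2, 5, 9, 10])
1 → pile 1 (tops now [1, 5, 9, 10])
11 → new pile 5 (tops now [1, 5, 9, 10, 11])
Five piles.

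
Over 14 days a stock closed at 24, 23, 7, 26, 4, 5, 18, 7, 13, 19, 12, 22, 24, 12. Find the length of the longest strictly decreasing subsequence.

Let dp[i] be the longest strictly decreasing subsequence ending at i:
i:      1  2  3  4  5  6  7  8  9 10 11 12 13 14
a[i]:  24 23  7 26  4  5 18  7 13 19 12 22 24 12
dp:     1  2  3  1  4  4  3  4  4  3  5  3  2  5
Maximum is 5.

5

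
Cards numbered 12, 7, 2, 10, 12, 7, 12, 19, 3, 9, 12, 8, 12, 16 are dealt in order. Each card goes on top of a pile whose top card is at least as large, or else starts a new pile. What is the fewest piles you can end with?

Place each on the leftmost legal pile:
12 → new pile 1 (tops now [12])
7 → pile 1 (tops now [7])
2 → pile 1 (tops now [2])
10 → new pile 2 (tops now [2, 10])
12 → new pile 3 (tops now [2, 10, 12])
7 → pile 2 (tops now [2, 7, 12])
12 → pile 3 (tops now [2, 7, 12])
19 → new pile 4 (tops now [2, 7, 12, 19])
3 → pile 2 (tops now [2, 3, 12, 19])
9 → pile 3 (tops now [2, 3, 9, 19])
12 → pile 4 (tops now [2, 3, 9, 12])
8 → pile 3 (tops now [2, 3, 8, 12])
12 → pile 4 (tops now [2, 3, 8, 12])
16 → new pile 5 (tops now [2, 3, 8, 12, 16])
Five piles.

5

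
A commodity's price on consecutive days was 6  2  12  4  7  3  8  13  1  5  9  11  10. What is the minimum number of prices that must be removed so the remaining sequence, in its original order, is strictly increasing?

7

Fewest deletions = n − (longest strictly increasing subsequence).
i:      1  2  3  4  5  6  7  8  9 10 11 12 13
a[i]:   6  2 12  4  7  3  8 13  1  5  9 11 10
dp:     1  1  2  2  3  2  4  5  1  3  5  6  6
max dp = 6, so deletions = 13 − 6 = 7.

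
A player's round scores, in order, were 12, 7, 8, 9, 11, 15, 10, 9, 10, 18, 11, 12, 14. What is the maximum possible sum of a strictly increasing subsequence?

Let S[i] be the best sum of a strictly increasing subsequence ending at i:
i:      1  2  3  4  5  6  7  8  9 10 11 12 13
a[i]:  12  7  8  9 11 15 10  9 10 18 11 12 14
S:     12  7 15 24 35 50 34 24 34 68 45 57 71
Maximum is 71 (e.g. 7 + 8 + 9 + 10 + 11 + 12 + 14).

71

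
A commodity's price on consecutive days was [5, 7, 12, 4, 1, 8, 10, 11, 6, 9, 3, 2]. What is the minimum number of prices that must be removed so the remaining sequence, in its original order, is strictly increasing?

Fewest deletions = n − (longest strictly increasing subsequence).
Patience tails:
5 → extends → [5]
7 → extends → [5, 7]
12 → extends → [5, 7, 12]
4 → replaces 5 → [4, 7, 12]
1 → replaces 4 → [1, 7, 12]
8 → replaces 12 → [1, 7, 8]
10 → extends → [1, 7, 8, 10]
11 → extends → [1, 7, 8, 10, 11]
6 → replaces 7 → [1, 6, 8, 10, 11]
9 → replaces 10 → [1, 6, 8, 9, 11]
3 → replaces 6 → [1, 3, 8, 9, 11]
2 → replaces 3 → [1, 2, 8, 9, 11]
Longest strictly increasing subsequence has length 5, so deletions = 12 − 5 = 7.

7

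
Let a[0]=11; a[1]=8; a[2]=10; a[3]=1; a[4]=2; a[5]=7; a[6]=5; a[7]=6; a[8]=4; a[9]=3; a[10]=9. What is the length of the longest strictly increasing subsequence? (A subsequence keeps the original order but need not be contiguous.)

5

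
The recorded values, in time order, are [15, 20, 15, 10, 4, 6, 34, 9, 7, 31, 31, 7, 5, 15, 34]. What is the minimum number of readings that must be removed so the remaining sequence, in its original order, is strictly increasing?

10

Fewest deletions = n − (longest strictly increasing subsequence).
Patience tails:
15 → extends → [15]
20 → extends → [15, 20]
15 → already a tail → [15, 20]
10 → replaces 15 → [10, 20]
4 → replaces 10 → [4, 20]
6 → replaces 20 → [4, 6]
34 → extends → [4, 6, 34]
9 → replaces 34 → [4, 6, 9]
7 → replaces 9 → [4, 6, 7]
31 → extends → [4, 6, 7, 31]
31 → already a tail → [4, 6, 7, 31]
7 → already a tail → [4, 6, 7, 31]
5 → replaces 6 → [4, 5, 7, 31]
15 → replaces 31 → [4, 5, 7, 15]
34 → extends → [4, 5, 7, 15, 34]
Longest strictly increasing subsequence has length 5, so deletions = 15 − 5 = 10.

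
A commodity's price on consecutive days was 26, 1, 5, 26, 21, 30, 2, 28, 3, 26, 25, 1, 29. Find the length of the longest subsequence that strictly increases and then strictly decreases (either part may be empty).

inc[i] = longest strictly increasing subsequence ending at i; dec[i] = longest strictly decreasing subsequence starting at i:
i:      1  2  3  4  5  6  7  8  9 10 11 12 13
a[i]:  26  1  5 26 21 30  2 28  3 26 25  1 29
inc:    1  1  2  3  3  4  2  4  3  4  4  1  5
dec:    4  1  3  4  3  5  2  4  2  3  2  1  1
Best peak at i=6 (value 30): inc=4, dec=5, length 4+5−1 = 8.

8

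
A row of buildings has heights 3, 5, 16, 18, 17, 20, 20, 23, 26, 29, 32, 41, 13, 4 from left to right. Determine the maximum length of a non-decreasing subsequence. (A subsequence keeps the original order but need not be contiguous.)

Let dp[i] be the length of the longest such subsequence ending at index i:
i:      1  2  3  4  5  6  7  8  9 10 11 12 13 14
a[i]:   3  5 16 18 17 20 20 23 26 29 32 41 13  4
dp:     1  2  3  4  4  5  6  7  8  9 10 11  3  2
Maximum dp value is 11.

11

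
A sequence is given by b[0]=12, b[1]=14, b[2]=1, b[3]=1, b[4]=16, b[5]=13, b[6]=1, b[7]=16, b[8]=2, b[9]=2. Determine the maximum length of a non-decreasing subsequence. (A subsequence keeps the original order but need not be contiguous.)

5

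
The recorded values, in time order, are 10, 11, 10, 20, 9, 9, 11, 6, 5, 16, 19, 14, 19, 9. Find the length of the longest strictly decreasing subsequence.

Negate each value so 'decreasing' becomes 'increasing', then run patience tails on the negated sequence:
-10 → extends → [-10]
-11 → replaces -10 → [-11]
-10 → extends → [-11, -10]
-20 → replaces -11 → [-20, -10]
-9 → extends → [-20, -10, -9]
-9 → already a tail → [-20, -10, -9]
-11 → replaces -10 → [-20, -11, -9]
-6 → extends → [-20, -11, -9, -6]
-5 → extends → [-20, -11, -9, -6, -5]
-16 → replaces -11 → [-20, -16, -9, -6, -5]
-19 → replaces -16 → [-20, -19, -9, -6, -5]
-14 → replaces -9 → [-20, -19, -14, -6, -5]
-19 → already a tail → [-20, -19, -14, -6, -5]
-9 → replaces -6 → [-20, -19, -14, -9, -5]
Five tails, so the longest strictly decreasing subsequence of the original has length 5.

5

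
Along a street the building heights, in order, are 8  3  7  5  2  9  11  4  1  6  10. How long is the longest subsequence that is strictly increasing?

4

Track the smallest tail for each achievable length (strict):
8 → extends → [8]
3 → replaces 8 → [3]
7 → extends → [3, 7]
5 → replaces 7 → [3, 5]
2 → replaces 3 → [2, 5]
9 → extends → [2, 5, 9]
11 → extends → [2, 5, 9, 11]
4 → replaces 5 → [2, 4, 9, 11]
1 → replaces 2 → [1, 4, 9, 11]
6 → replaces 9 → [1, 4, 6, 11]
10 → replaces 11 → [1, 4, 6, 10]
Four tails, so the longest strictly increasing subsequence has length 4 (e.g. 3, 7, 9, 11).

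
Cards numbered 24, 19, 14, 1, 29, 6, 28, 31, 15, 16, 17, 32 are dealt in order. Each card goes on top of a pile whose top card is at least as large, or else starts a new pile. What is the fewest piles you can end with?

6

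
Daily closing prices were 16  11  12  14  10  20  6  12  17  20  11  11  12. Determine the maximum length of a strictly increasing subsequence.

5

Track the smallest tail for each achievable length (strict):
16 → extends → [16]
11 → replaces 16 → [11]
12 → extends → [11, 12]
14 → extends → [11, 12, 14]
10 → replaces 11 → [10, 12, 14]
20 → extends → [10, 12, 14, 20]
6 → replaces 10 → [6, 12, 14, 20]
12 → already a tail → [6, 12, 14, 20]
17 → replaces 20 → [6, 12, 14, 17]
20 → extends → [6, 12, 14, 17, 20]
11 → replaces 12 → [6, 11, 14, 17, 20]
11 → already a tail → [6, 11, 14, 17, 20]
12 → replaces 14 → [6, 11, 12, 17, 20]
Five tails, so the longest strictly increasing subsequence has length 5 (e.g. 11, 12, 14, 17, 20).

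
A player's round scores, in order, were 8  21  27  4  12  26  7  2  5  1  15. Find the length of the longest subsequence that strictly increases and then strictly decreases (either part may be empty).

7

inc[i] = longest strictly increasing subsequence ending at i; dec[i] = longest strictly decreasing subsequence starting at i:
i:      1  2  3  4  5  6  7  8  9 10 11
a[i]:   8 21 27  4 12 26  7  2  5  1 15
inc:    1  2  3  1  2  3  2  1  2  1  3
dec:    4  5  5  3  4  4  3  2  2  1  1
Best peak at i=3 (value 27): inc=3, dec=5, length 3+5−1 = 7.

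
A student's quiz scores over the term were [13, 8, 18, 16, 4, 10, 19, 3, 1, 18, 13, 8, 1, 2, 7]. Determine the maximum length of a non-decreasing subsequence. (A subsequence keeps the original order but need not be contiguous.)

Let dp[i] be the length of the longest such subsequence ending at index i:
i:      1  2  3  4  5  6  7  8  9 10 11 12 13 14 15
a[i]:  13  8 18 16  4 10 19  3  1 18 13  8  1  2  7
dp:     1  1  2  2  1  2  3  1  1  3  3  2  2  3  4
Maximum dp value is 4.

4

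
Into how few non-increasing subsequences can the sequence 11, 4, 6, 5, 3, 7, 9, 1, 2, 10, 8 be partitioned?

5

The minimum number of non-increasing subsequences covering a sequence equals the length of its longest strictly increasing subsequence.
LIS length is 5 (e.g. 4, 6, 7, 9, 10), so 5 piles are needed.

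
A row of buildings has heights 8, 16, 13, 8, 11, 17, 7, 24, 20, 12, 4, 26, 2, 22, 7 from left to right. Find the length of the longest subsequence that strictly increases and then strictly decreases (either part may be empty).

inc[i] = longest strictly increasing subsequence ending at i; dec[i] = longest strictly decreasing subsequence starting at i:
i:      1  2  3  4  5  6  7  8  9 10 11 12 13 14 15
a[i]:   8 16 13  8 11 17  7 24 20 12  4 26  2 22  7
inc:    1  2  2  1  2  3  1  4  4  3  1  5  1  5  2
dec:    4  6  5  4  4  4  3  5  4  3  2  3  1  2  1
Best peak at i=8 (value 24): inc=4, dec=5, length 4+5−1 = 8.

8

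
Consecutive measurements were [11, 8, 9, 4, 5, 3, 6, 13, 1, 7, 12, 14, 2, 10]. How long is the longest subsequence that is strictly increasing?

Let dp[i] be the length of the longest such subsequence ending at index i:
i:      1  2  3  4  5  6  7  8  9 10 11 12 13 14
a[i]:  11  8  9  4  5  3  6 13  1  7 12 14  2 10
dp:     1  1  2  1  2  1  3  4  1  4  5  6  2  5
Maximum dp value is 6.

6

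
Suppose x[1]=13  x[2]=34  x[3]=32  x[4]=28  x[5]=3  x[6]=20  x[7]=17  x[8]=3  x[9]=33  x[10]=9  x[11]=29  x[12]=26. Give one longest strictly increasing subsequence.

Patience tails give the LIS length; then backtrack through the dp parents:
13 → extends → [13]
34 → extends → [13, 34]
32 → replaces 34 → [13, 32]
28 → replaces 32 → [13, 28]
3 → replaces 13 → [3, 28]
20 → replaces 28 → [3, 20]
17 → replaces 20 → [3, 17]
3 → already a tail → [3, 17]
33 → extends → [3, 17, 33]
9 → replaces 17 → [3, 9, 33]
29 → replaces 33 → [3, 9, 29]
26 → replaces 29 → [3, 9, 26]
Length 3; one witness is 13, 32, 33.

13, 32, 33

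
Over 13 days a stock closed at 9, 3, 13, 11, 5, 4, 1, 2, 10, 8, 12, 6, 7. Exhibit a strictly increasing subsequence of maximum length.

Patience tails give the LIS length; then backtrack through the dp parents:
9 → extends → [9]
3 → replaces 9 → [3]
13 → extends → [3, 13]
11 → replaces 13 → [3, 11]
5 → replaces 11 → [3, 5]
4 → replaces 5 → [3, 4]
1 → replaces 3 → [1, 4]
2 → replaces 4 → [1, 2]
10 → extends → [1, 2, 10]
8 → replaces 10 → [1, 2, 8]
12 → extends → [1, 2, 8, 12]
6 → replaces 8 → [1, 2, 6, 12]
7 → replaces 12 → [1, 2, 6, 7]
Length 4; one witness is 3, 5, 10, 12.

3, 5, 10, 12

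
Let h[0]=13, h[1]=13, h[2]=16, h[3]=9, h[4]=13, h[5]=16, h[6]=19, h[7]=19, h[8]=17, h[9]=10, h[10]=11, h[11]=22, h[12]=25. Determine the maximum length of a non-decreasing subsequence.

Track the smallest tail for each achievable length (allowing ties):
13 → extends → [13]
13 → extends → [13, 13]
16 → extends → [13, 13, 16]
9 → replaces 13 → [9, 13, 16]
13 → replaces 16 → [9, 13, 13]
16 → extends → [9, 13, 13, 16]
19 → extends → [9, 13, 13, 16, 19]
19 → extends → [9, 13, 13, 16, 19, 19]
17 → replaces 19 → [9, 13, 13, 16, 17, 19]
10 → replaces 13 → [9, 10, 13, 16, 17, 19]
11 → replaces 13 → [9, 10, 11, 16, 17, 19]
22 → extends → [9, 10, 11, 16, 17, 19, 22]
25 → extends → [9, 10, 11, 16, 17, 19, 22, 25]
Eight tails, so the longest non-decreasing subsequence has length 8 (e.g. 13, 13, 16, 16, 19, 19, 22, 25).

8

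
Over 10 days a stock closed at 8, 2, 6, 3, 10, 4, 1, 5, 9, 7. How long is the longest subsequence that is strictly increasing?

5

Track the smallest tail for each achievable length (strict):
8 → extends → [8]
2 → replaces 8 → [2]
6 → extends → [2, 6]
3 → replaces 6 → [2, 3]
10 → extends → [2, 3, 10]
4 → replaces 10 → [2, 3, 4]
1 → replaces 2 → [1, 3, 4]
5 → extends → [1, 3, 4, 5]
9 → extends → [1, 3, 4, 5, 9]
7 → replaces 9 → [1, 3, 4, 5, 7]
Five tails, so the longest strictly increasing subsequence has length 5 (e.g. 2, 3, 4, 5, 9).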